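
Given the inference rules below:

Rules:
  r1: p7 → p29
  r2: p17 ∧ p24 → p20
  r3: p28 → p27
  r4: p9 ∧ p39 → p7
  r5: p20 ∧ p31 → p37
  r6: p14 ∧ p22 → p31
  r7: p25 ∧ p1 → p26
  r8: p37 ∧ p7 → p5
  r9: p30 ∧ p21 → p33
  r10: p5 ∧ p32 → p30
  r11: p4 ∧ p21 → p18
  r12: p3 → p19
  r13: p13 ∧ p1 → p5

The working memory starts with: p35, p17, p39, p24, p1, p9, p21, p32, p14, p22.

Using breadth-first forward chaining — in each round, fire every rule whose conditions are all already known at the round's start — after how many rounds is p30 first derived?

4

Round 1 fires r2, r4, r6, giving p20, p7, p31.
Round 2 fires r1, r5, giving p29, p37.
Round 3 fires r8, giving p5.
Round 4 fires r10, giving p30.
p30 first appears in round 4.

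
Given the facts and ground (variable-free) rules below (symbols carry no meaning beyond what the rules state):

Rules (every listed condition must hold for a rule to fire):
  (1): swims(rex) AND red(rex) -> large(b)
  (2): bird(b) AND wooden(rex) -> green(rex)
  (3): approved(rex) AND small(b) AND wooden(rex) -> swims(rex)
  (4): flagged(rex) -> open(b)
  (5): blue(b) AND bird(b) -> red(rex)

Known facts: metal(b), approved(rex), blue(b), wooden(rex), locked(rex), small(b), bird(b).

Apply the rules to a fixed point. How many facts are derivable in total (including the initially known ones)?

11

[1] (2) [bird(b) AND wooden(rex) -> green(rex)]; (3) [approved(rex) AND small(b) AND wooden(rex) -> swims(rex)]; (5) [blue(b) AND bird(b) -> red(rex)]. ⇒ new: green(rex), swims(rex), red(rex).
[2] (1) [swims(rex) AND red(rex) -> large(b)]. ⇒ new: large(b).
Closure: {approved(rex), bird(b), blue(b), green(rex), large(b), locked(rex), metal(b), red(rex), small(b), swims(rex), wooden(rex)} — 11 facts.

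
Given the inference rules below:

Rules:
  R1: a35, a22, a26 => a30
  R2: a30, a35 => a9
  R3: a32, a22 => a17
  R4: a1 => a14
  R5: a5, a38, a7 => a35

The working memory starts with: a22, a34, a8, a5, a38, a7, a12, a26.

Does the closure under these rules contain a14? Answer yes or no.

[1] R5 [a5, a38, a7 => a35]. ⇒ new: a35.
[2] R1 [a35, a22, a26 => a30]. ⇒ new: a30.
[3] R2 [a30, a35 => a9]. ⇒ new: a9.
Fixed point reached. a14 is concluded only by R4; R4 needs a1 (never derived).

no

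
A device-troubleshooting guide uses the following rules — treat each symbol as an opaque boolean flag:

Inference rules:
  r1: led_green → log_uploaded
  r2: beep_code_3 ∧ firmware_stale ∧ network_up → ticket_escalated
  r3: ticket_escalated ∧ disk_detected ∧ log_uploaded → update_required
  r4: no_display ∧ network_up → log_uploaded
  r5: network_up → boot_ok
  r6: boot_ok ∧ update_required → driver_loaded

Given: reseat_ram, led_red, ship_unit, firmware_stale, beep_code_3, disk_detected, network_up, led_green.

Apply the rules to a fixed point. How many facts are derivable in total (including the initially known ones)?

13

Round 1: r1 [led_green → log_uploaded]; r2 [beep_code_3 ∧ firmware_stale ∧ network_up → ticket_escalated]; r5 [network_up → boot_ok]. New: log_uploaded, ticket_escalated, boot_ok.
Round 2: r3 [ticket_escalated ∧ disk_detected ∧ log_uploaded → update_required]. New: update_required.
Round 3: r6 [boot_ok ∧ update_required → driver_loaded]. New: driver_loaded.
Closure: {beep_code_3, boot_ok, disk_detected, driver_loaded, firmware_stale, led_green, led_red, log_uploaded, network_up, reseat_ram, ship_unit, ticket_escalated, update_required} — 13 facts.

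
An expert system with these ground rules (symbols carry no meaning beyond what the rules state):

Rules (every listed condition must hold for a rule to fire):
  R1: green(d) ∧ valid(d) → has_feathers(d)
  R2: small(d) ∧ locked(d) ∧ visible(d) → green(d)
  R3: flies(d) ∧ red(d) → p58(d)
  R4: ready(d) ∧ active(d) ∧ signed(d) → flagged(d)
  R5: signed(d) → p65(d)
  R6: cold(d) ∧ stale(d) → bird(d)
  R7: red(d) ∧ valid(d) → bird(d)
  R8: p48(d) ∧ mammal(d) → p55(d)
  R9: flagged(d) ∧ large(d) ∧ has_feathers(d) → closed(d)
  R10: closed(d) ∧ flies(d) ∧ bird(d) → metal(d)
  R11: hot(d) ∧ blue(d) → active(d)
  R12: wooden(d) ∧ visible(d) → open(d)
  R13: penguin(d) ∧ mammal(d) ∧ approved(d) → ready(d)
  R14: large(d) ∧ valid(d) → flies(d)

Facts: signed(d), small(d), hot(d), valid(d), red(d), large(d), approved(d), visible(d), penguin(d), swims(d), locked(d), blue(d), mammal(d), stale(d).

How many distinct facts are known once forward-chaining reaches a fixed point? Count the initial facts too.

Round 1: R2 [small(d) ∧ locked(d) ∧ visible(d) → green(d)]; R5 [signed(d) → p65(d)]; R7 [red(d) ∧ valid(d) → bird(d)]; R11 [hot(d) ∧ blue(d) → active(d)]; R13 [penguin(d) ∧ mammal(d) ∧ approved(d) → ready(d)]; R14 [large(d) ∧ valid(d) → flies(d)]. Adds green(d), p65(d), bird(d), active(d), ready(d), flies(d).
Round 2: R1 [green(d) ∧ valid(d) → has_feathers(d)]; R3 [flies(d) ∧ red(d) → p58(d)]; R4 [ready(d) ∧ active(d) ∧ signed(d) → flagged(d)]. Adds has_feathers(d), p58(d), flagged(d).
Round 3: R9 [flagged(d) ∧ large(d) ∧ has_feathers(d) → closed(d)]. Adds closed(d).
Round 4: R10 [closed(d) ∧ flies(d) ∧ bird(d) → metal(d)]. Adds metal(d).
Closure: {active(d), approved(d), bird(d), blue(d), closed(d), flagged(d), flies(d), green(d), has_feathers(d), hot(d), large(d), locked(d), mammal(d), metal(d), p58(d), p65(d), penguin(d), ready(d), red(d), signed(d), small(d), stale(d), swims(d), valid(d), visible(d)} — 25 facts.

25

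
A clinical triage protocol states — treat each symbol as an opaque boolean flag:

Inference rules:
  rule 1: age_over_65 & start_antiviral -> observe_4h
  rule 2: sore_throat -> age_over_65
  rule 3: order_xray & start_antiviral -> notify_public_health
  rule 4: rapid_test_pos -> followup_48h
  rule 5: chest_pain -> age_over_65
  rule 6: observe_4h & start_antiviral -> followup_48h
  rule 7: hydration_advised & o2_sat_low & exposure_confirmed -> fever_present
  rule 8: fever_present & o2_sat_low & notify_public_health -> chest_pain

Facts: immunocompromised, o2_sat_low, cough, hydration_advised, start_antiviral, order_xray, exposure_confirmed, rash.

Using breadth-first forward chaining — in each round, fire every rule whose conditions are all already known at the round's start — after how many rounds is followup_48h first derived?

[1] rule 3 [order_xray & start_antiviral -> notify_public_health]; rule 7 [hydration_advised & o2_sat_low & exposure_confirmed -> fever_present]. ⇒ new: notify_public_health, fever_present.
[2] rule 8 [fever_present & o2_sat_low & notify_public_health -> chest_pain]. ⇒ new: chest_pain.
[3] rule 5 [chest_pain -> age_over_65]. ⇒ new: age_over_65.
[4] rule 1 [age_over_65 & start_antiviral -> observe_4h]. ⇒ new: observe_4h.
[5] rule 6 [observe_4h & start_antiviral -> followup_48h]. ⇒ new: followup_48h.
followup_48h first appears in round 5.

5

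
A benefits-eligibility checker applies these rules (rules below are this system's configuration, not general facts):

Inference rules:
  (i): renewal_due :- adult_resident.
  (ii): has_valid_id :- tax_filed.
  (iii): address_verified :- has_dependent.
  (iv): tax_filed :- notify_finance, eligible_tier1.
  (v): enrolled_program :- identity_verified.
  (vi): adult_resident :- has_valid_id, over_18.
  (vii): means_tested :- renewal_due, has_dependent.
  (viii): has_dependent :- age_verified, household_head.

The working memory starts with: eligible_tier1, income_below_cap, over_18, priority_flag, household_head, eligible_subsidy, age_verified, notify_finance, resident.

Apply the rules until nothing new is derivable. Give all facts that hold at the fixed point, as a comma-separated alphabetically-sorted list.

Round 1 fires (iv), (viii), giving tax_filed, has_dependent.
Round 2 fires (ii), (iii), giving has_valid_id, address_verified.
Round 3 fires (vi), giving adult_resident.
Round 4 fires (i), giving renewal_due.
Round 5 fires (vii), giving means_tested.

address_verified, adult_resident, age_verified, eligible_subsidy, eligible_tier1, has_dependent, has_valid_id, household_head, income_below_cap, means_tested, notify_finance, over_18, priority_flag, renewal_due, resident, tax_filed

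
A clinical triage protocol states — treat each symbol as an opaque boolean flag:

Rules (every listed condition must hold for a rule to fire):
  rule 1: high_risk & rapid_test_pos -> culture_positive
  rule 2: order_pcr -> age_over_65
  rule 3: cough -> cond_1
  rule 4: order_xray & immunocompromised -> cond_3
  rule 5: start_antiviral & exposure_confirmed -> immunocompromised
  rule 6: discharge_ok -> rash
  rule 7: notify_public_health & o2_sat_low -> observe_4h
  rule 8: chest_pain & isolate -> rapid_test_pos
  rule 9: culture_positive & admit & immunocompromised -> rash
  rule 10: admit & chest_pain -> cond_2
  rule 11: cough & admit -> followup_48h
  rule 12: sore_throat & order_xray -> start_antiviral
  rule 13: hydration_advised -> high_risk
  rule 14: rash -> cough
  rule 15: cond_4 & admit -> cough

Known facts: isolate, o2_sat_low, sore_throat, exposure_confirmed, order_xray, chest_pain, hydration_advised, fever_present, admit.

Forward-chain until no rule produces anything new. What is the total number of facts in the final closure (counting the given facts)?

[1] rule 8 [chest_pain & isolate -> rapid_test_pos]; rule 10 [admit & chest_pain -> cond_2]; rule 12 [sore_throat & order_xray -> start_antiviral]; rule 13 [hydration_advised -> high_risk]. ⇒ new: rapid_test_pos, cond_2, start_antiviral, high_risk.
[2] rule 1 [high_risk & rapid_test_pos -> culture_positive]; rule 5 [start_antiviral & exposure_confirmed -> immunocompromised]. ⇒ new: culture_positive, immunocompromised.
[3] rule 4 [order_xray & immunocompromised -> cond_3]; rule 9 [culture_positive & admit & immunocompromised -> rash]. ⇒ new: cond_3, rash.
[4] rule 14 [rash -> cough]. ⇒ new: cough.
[5] rule 3 [cough -> cond_1]; rule 11 [cough & admit -> followup_48h]. ⇒ new: cond_1, followup_48h.
Closure: {admit, chest_pain, cond_1, cond_2, cond_3, cough, culture_positive, exposure_confirmed, fever_present, followup_48h, high_risk, hydration_advised, immunocompromised, isolate, o2_sat_low, order_xray, rapid_test_pos, rash, sore_throat, start_antiviral} — 20 facts.

20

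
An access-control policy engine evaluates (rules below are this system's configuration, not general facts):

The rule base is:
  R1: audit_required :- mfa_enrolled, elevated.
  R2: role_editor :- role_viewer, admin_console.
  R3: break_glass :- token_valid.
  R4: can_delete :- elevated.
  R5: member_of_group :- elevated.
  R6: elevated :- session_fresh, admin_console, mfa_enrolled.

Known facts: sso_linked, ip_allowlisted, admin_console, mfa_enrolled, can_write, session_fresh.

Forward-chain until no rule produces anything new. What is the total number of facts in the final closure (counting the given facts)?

Round 1 — R6, derive elevated.
Round 2 — R1, R4, R5, derive audit_required, can_delete, member_of_group.
Closure: {admin_console, audit_required, can_delete, can_write, elevated, ip_allowlisted, member_of_group, mfa_enrolled, session_fresh, sso_linked} — 10 facts.

10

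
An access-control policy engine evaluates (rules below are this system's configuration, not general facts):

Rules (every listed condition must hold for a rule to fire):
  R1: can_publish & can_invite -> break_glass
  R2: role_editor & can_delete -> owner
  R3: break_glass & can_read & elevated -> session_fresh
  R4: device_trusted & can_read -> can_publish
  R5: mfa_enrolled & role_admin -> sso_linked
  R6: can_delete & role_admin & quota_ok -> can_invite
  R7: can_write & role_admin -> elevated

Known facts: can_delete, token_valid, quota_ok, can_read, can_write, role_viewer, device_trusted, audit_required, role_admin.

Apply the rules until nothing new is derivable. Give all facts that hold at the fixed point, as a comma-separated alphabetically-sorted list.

Round 1 fires R4, R6, R7, giving can_publish, can_invite, elevated.
Round 2 fires R1, giving break_glass.
Round 3 fires R3, giving session_fresh.

audit_required, break_glass, can_delete, can_invite, can_publish, can_read, can_write, device_trusted, elevated, quota_ok, role_admin, role_viewer, session_fresh, token_valid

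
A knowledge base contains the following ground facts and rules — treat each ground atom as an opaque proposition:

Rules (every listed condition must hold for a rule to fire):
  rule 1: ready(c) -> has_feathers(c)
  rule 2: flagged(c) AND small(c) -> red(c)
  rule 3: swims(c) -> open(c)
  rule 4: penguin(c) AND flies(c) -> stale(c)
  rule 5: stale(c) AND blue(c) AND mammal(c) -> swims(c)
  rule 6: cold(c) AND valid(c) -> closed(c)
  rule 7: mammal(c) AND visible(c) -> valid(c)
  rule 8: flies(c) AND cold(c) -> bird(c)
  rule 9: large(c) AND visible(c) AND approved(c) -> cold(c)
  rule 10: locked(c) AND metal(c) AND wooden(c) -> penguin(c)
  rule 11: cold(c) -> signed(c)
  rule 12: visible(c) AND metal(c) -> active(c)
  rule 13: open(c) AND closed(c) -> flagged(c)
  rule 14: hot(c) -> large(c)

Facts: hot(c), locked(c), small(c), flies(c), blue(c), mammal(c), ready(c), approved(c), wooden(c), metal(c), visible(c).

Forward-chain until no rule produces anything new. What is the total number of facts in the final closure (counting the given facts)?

25

Round 1 — rule 1, rule 7, rule 10, rule 12, rule 14, derive has_feathers(c), valid(c), penguin(c), active(c), large(c).
Round 2 — rule 4, rule 9, derive stale(c), cold(c).
Round 3 — rule 5, rule 6, rule 8, rule 11, derive swims(c), closed(c), bird(c), signed(c).
Round 4 — rule 3, derive open(c).
Round 5 — rule 13, derive flagged(c).
Round 6 — rule 2, derive red(c).
Closure: {active(c), approved(c), bird(c), blue(c), closed(c), cold(c), flagged(c), flies(c), has_feathers(c), hot(c), large(c), locked(c), mammal(c), metal(c), open(c), penguin(c), ready(c), red(c), signed(c), small(c), stale(c), swims(c), valid(c), visible(c), wooden(c)} — 25 facts.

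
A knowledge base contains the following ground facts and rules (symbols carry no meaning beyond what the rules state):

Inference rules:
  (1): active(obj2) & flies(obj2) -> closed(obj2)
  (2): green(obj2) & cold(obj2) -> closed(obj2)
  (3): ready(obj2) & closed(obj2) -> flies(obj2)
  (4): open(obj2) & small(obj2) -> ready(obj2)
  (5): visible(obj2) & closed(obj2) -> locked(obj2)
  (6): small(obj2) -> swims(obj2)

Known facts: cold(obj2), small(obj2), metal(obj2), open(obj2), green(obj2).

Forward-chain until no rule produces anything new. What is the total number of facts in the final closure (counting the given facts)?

Round 1 fires (2), (4), (6), giving closed(obj2), ready(obj2), swims(obj2).
Round 2 fires (3), giving flies(obj2).
Closure: {closed(obj2), cold(obj2), flies(obj2), green(obj2), metal(obj2), open(obj2), ready(obj2), small(obj2), swims(obj2)} — 9 facts.

9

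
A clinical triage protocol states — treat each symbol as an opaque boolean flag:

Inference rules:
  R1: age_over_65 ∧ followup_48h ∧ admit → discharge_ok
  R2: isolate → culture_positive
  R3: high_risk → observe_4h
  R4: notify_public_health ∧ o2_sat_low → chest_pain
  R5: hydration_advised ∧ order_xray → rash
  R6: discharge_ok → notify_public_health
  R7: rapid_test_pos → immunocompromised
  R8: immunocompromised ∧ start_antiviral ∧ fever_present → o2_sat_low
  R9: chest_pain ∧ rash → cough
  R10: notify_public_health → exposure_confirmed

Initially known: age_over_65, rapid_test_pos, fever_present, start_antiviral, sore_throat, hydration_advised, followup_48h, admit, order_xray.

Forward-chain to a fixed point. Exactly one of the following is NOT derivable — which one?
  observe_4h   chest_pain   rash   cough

observe_4h

[1] R1 [age_over_65 ∧ followup_48h ∧ admit → discharge_ok]; R5 [hydration_advised ∧ order_xray → rash]; R7 [rapid_test_pos → immunocompromised]. ⇒ new: discharge_ok, rash, immunocompromised.
[2] R6 [discharge_ok → notify_public_health]; R8 [immunocompromised ∧ start_antiviral ∧ fever_present → o2_sat_low]. ⇒ new: notify_public_health, o2_sat_low.
[3] R4 [notify_public_health ∧ o2_sat_low → chest_pain]; R10 [notify_public_health → exposure_confirmed]. ⇒ new: chest_pain, exposure_confirmed.
[4] R9 [chest_pain ∧ rash → cough]. ⇒ new: cough.
Derived: cough (round 4), rash (round 1), chest_pain (round 3). observe_4h never appears in any round.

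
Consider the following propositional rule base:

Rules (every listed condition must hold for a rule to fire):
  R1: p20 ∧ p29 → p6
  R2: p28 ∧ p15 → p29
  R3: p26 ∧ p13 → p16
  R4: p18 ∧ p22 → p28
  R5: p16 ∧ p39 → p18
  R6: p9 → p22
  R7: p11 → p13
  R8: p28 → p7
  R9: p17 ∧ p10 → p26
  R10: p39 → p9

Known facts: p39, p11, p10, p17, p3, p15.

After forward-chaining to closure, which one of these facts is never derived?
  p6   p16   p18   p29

Round 1 fires R7, R9, R10, giving p13, p26, p9.
Round 2 fires R3, R6, giving p16, p22.
Round 3 fires R5, giving p18.
Round 4 fires R4, giving p28.
Round 5 fires R2, R8, giving p29, p7.
Derived: p29 (round 5), p16 (round 2), p18 (round 3). p6 never appears in any round.

p6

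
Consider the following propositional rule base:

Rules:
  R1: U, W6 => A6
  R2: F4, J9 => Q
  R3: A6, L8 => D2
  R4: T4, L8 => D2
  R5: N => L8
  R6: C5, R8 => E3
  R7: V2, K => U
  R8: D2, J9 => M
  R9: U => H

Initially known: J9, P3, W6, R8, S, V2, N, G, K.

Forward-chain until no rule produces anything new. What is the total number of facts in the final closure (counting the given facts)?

15

Round 1 — R5, R7, derive L8, U.
Round 2 — R1, R9, derive A6, H.
Round 3 — R3, derive D2.
Round 4 — R8, derive M.
Closure: {A6, D2, G, H, J9, K, L8, M, N, P3, R8, S, U, V2, W6} — 15 facts.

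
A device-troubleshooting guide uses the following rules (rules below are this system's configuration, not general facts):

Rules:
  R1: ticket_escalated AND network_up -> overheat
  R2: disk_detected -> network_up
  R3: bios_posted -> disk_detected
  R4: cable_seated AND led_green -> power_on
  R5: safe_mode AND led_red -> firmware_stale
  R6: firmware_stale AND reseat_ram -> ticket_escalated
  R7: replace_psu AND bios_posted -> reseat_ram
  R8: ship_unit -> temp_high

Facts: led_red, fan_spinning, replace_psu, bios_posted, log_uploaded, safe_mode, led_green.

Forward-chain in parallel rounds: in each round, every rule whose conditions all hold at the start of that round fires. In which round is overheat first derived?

Round 1 fires R3, R5, R7, giving disk_detected, firmware_stale, reseat_ram.
Round 2 fires R2, R6, giving network_up, ticket_escalated.
Round 3 fires R1, giving overheat.
overheat first appears in round 3.

3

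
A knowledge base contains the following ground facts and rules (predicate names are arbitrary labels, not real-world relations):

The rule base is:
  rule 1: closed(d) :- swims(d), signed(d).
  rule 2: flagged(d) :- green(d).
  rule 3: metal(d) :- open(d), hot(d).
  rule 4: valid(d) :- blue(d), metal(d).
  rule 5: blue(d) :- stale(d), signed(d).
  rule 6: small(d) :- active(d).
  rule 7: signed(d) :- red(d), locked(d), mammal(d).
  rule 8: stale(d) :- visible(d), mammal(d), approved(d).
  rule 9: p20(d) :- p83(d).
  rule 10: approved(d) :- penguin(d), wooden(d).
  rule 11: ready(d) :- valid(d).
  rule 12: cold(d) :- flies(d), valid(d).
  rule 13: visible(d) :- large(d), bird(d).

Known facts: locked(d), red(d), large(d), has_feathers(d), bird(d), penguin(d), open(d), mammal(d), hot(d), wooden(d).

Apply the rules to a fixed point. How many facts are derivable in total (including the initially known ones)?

18

Round 1 fires rule 3, rule 7, rule 10, rule 13, giving metal(d), signed(d), approved(d), visible(d).
Round 2 fires rule 8, giving stale(d).
Round 3 fires rule 5, giving blue(d).
Round 4 fires rule 4, giving valid(d).
Round 5 fires rule 11, giving ready(d).
Closure: {approved(d), bird(d), blue(d), has_feathers(d), hot(d), large(d), locked(d), mammal(d), metal(d), open(d), penguin(d), ready(d), red(d), signed(d), stale(d), valid(d), visible(d), wooden(d)} — 18 facts.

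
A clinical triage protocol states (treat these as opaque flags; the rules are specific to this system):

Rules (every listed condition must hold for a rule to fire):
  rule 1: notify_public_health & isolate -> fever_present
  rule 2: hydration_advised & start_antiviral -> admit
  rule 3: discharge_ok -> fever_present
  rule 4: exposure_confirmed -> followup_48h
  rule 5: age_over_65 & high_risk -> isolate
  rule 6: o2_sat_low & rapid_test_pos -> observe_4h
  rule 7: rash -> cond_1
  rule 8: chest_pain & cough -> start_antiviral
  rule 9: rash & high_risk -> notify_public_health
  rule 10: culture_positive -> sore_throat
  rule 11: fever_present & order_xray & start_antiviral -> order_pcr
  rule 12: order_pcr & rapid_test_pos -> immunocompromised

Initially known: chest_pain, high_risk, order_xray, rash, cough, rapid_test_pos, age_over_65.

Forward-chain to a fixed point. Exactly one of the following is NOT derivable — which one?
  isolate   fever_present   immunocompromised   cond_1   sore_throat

[1] rule 5 [age_over_65 & high_risk -> isolate]; rule 7 [rash -> cond_1]; rule 8 [chest_pain & cough -> start_antiviral]; rule 9 [rash & high_risk -> notify_public_health]. ⇒ new: isolate, cond_1, start_antiviral, notify_public_health.
[2] rule 1 [notify_public_health & isolate -> fever_present]. ⇒ new: fever_present.
[3] rule 11 [fever_present & order_xray & start_antiviral -> order_pcr]. ⇒ new: order_pcr.
[4] rule 12 [order_pcr & rapid_test_pos -> immunocompromised]. ⇒ new: immunocompromised.
Derived: cond_1 (round 1), isolate (round 1), immunocompromised (round 4), fever_present (round 2). sore_throat never appears in any round.

sore_throat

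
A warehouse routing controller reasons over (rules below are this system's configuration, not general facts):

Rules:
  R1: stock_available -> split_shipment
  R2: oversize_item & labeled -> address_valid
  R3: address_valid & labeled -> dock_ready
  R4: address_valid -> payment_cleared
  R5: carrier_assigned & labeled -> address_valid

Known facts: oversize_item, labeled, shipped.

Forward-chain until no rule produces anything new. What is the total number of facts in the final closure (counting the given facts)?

Round 1: R2 [oversize_item & labeled -> address_valid]. Adds address_valid.
Round 2: R3 [address_valid & labeled -> dock_ready]; R4 [address_valid -> payment_cleared]. Adds dock_ready, payment_cleared.
Closure: {address_valid, dock_ready, labeled, oversize_item, payment_cleared, shipped} — 6 facts.

6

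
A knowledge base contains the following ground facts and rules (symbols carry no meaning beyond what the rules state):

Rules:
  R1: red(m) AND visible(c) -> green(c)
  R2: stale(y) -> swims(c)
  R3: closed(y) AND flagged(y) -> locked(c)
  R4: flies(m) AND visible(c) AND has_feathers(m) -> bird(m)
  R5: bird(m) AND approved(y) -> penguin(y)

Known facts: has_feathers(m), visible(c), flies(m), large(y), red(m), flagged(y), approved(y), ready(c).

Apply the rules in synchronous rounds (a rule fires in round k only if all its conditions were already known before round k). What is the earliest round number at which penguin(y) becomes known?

2

Round 1 fires R1, R4, giving green(c), bird(m).
Round 2 fires R5, giving penguin(y).
penguin(y) first appears in round 2.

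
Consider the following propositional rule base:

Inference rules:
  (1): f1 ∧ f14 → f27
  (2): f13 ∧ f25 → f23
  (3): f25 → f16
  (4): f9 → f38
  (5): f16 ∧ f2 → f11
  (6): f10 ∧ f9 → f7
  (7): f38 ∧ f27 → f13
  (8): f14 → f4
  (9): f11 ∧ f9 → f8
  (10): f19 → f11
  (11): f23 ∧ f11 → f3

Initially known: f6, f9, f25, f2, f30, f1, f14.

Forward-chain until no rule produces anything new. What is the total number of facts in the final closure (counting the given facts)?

Round 1 fires (1), (3), (4), (8), giving f27, f16, f38, f4.
Round 2 fires (5), (7), giving f11, f13.
Round 3 fires (2), (9), giving f23, f8.
Round 4 fires (11), giving f3.
Closure: {f1, f11, f13, f14, f16, f2, f23, f25, f27, f3, f30, f38, f4, f6, f8, f9} — 16 facts.

16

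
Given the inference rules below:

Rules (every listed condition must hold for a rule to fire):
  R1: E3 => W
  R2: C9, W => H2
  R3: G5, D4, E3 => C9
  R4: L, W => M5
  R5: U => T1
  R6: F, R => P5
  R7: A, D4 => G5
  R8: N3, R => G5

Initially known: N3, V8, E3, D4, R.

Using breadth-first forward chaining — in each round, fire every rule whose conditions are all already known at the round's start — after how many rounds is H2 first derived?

Round 1 fires R1, R8, giving W, G5.
Round 2 fires R3, giving C9.
Round 3 fires R2, giving H2.
H2 first appears in round 3.

3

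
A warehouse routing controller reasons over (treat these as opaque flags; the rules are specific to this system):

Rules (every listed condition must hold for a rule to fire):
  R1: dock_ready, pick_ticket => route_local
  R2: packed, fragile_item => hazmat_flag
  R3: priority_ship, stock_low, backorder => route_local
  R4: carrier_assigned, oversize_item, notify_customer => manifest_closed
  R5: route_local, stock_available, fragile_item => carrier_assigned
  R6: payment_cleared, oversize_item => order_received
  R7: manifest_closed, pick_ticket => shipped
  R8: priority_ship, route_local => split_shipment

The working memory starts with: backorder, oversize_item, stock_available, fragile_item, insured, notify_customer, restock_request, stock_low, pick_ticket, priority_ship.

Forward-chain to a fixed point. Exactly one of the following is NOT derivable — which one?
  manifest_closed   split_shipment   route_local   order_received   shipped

[1] R3 [priority_ship, stock_low, backorder => route_local]. ⇒ new: route_local.
[2] R5 [route_local, stock_available, fragile_item => carrier_assigned]; R8 [priority_ship, route_local => split_shipment]. ⇒ new: carrier_assigned, split_shipment.
[3] R4 [carrier_assigned, oversize_item, notify_customer => manifest_closed]. ⇒ new: manifest_closed.
[4] R7 [manifest_closed, pick_ticket => shipped]. ⇒ new: shipped.
Derived: route_local (round 1), shipped (round 4), manifest_closed (round 3), split_shipment (round 2). order_received never appears in any round.

order_received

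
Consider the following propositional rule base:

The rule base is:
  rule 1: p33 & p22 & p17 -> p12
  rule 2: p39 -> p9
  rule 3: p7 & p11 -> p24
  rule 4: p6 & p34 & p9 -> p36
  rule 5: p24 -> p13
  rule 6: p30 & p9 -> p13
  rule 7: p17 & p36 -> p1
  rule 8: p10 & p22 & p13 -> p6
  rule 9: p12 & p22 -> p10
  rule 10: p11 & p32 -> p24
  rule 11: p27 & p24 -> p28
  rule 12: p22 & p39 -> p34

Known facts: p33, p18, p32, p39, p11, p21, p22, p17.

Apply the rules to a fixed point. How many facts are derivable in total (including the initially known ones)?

Round 1 — rule 1, rule 2, rule 10, rule 12, derive p12, p9, p24, p34.
Round 2 — rule 5, rule 9, derive p13, p10.
Round 3 — rule 8, derive p6.
Round 4 — rule 4, derive p36.
Round 5 — rule 7, derive p1.
Closure: {p1, p10, p11, p12, p13, p17, p18, p21, p22, p24, p32, p33, p34, p36, p39, p6, p9} — 17 facts.

17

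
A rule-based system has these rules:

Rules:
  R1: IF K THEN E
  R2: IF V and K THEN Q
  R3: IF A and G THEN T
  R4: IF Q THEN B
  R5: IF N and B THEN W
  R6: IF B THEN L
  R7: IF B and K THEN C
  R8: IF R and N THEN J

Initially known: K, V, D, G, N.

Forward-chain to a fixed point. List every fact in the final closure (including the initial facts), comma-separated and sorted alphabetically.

Round 1 — R1, R2, derive E, Q.
Round 2 — R4, derive B.
Round 3 — R5, R6, R7, derive W, L, C.

B, C, D, E, G, K, L, N, Q, V, W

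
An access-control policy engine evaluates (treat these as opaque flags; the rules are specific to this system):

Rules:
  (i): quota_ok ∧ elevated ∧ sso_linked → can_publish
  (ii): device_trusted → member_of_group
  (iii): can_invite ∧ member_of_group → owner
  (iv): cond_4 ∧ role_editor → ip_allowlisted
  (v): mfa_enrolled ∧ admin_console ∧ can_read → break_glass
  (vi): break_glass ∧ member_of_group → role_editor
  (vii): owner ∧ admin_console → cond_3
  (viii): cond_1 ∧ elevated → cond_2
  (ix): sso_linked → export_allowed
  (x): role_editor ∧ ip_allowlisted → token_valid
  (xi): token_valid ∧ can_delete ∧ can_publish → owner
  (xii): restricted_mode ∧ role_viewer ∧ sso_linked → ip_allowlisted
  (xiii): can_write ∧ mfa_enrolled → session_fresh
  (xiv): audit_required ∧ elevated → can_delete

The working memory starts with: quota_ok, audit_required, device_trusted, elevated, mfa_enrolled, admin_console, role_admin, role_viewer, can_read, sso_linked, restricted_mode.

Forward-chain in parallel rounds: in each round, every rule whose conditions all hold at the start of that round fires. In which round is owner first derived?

Round 1 — (i), (ii), (v), (ix), (xii), (xiv), derive can_publish, member_of_group, break_glass, export_allowed, ip_allowlisted, can_delete.
Round 2 — (vi), derive role_editor.
Round 3 — (x), derive token_valid.
Round 4 — (xi), derive owner.
owner first appears in round 4.

4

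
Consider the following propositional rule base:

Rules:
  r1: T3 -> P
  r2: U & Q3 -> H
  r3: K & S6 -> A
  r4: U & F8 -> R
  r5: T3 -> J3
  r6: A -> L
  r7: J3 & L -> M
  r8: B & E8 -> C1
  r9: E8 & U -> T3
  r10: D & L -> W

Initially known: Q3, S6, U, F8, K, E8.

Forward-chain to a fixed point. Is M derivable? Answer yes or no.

yes

Round 1 — r2, r3, r4, r9, derive H, A, R, T3.
Round 2 — r1, r5, r6, derive P, J3, L.
Round 3 — r7, derive M.
M appears in round 3, so it is derivable.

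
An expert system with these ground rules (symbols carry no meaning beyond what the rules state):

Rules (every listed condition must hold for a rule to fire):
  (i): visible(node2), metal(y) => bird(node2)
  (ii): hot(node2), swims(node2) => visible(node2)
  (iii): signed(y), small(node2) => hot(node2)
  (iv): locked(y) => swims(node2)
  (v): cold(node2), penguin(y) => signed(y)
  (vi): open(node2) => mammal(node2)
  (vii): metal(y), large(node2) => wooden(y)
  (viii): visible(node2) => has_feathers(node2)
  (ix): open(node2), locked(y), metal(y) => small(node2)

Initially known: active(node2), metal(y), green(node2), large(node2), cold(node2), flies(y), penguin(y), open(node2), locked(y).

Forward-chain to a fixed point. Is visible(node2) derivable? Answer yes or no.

[1] (iv) [locked(y) => swims(node2)]; (v) [cold(node2), penguin(y) => signed(y)]; (vi) [open(node2) => mammal(node2)]; (vii) [metal(y), large(node2) => wooden(y)]; (ix) [open(node2), locked(y), metal(y) => small(node2)]. ⇒ new: swims(node2), signed(y), mammal(node2), wooden(y), small(node2).
[2] (iii) [signed(y), small(node2) => hot(node2)]. ⇒ new: hot(node2).
[3] (ii) [hot(node2), swims(node2) => visible(node2)]. ⇒ new: visible(node2).
[4] (i) [visible(node2), metal(y) => bird(node2)]; (viii) [visible(node2) => has_feathers(node2)]. ⇒ new: bird(node2), has_feathers(node2).
visible(node2) appears in round 3, so it is derivable.

yes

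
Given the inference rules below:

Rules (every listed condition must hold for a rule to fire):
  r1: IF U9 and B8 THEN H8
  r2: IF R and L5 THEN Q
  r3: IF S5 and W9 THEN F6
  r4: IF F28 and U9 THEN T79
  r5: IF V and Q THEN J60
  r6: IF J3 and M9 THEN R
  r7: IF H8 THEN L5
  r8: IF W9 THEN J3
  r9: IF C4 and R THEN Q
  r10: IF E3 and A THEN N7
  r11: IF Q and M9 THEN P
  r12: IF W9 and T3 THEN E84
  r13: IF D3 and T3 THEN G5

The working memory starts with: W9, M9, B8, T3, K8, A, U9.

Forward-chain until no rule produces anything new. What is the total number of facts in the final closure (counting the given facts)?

14

Round 1: r1 [IF U9 and B8 THEN H8]; r8 [IF W9 THEN J3]; r12 [IF W9 and T3 THEN E84]. New: H8, J3, E84.
Round 2: r6 [IF J3 and M9 THEN R]; r7 [IF H8 THEN L5]. New: R, L5.
Round 3: r2 [IF R and L5 THEN Q]. New: Q.
Round 4: r11 [IF Q and M9 THEN P]. New: P.
Closure: {A, B8, E84, H8, J3, K8, L5, M9, P, Q, R, T3, U9, W9} — 14 facts.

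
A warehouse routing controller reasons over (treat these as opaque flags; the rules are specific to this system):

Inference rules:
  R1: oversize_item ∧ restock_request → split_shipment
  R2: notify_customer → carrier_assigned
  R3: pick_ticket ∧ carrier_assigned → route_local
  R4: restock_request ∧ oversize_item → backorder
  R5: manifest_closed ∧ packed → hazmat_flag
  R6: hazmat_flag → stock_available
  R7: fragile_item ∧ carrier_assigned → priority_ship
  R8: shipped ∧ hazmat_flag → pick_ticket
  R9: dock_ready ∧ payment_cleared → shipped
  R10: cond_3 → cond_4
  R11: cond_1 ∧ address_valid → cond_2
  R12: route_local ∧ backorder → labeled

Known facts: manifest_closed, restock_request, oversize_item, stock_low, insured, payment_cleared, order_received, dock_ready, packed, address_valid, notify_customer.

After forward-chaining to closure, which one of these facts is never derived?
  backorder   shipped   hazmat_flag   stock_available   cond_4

[1] R1 [oversize_item ∧ restock_request → split_shipment]; R2 [notify_customer → carrier_assigned]; R4 [restock_request ∧ oversize_item → backorder]; R5 [manifest_closed ∧ packed → hazmat_flag]; R9 [dock_ready ∧ payment_cleared → shipped]. ⇒ new: split_shipment, carrier_assigned, backorder, hazmat_flag, shipped.
[2] R6 [hazmat_flag → stock_available]; R8 [shipped ∧ hazmat_flag → pick_ticket]. ⇒ new: stock_available, pick_ticket.
[3] R3 [pick_ticket ∧ carrier_assigned → route_local]. ⇒ new: route_local.
[4] R12 [route_local ∧ backorder → labeled]. ⇒ new: labeled.
Derived: backorder (round 1), shipped (round 1), hazmat_flag (round 1), stock_available (round 2). cond_4 never appears in any round.

cond_4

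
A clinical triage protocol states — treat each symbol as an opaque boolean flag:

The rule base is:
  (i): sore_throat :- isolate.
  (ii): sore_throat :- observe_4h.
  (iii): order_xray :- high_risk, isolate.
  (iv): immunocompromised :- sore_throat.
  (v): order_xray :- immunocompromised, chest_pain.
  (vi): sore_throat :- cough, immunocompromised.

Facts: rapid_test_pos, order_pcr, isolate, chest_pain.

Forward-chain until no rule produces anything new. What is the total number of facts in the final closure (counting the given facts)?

7

Round 1 fires (i), giving sore_throat.
Round 2 fires (iv), giving immunocompromised.
Round 3 fires (v), giving order_xray.
Closure: {chest_pain, immunocompromised, isolate, order_pcr, order_xray, rapid_test_pos, sore_throat} — 7 facts.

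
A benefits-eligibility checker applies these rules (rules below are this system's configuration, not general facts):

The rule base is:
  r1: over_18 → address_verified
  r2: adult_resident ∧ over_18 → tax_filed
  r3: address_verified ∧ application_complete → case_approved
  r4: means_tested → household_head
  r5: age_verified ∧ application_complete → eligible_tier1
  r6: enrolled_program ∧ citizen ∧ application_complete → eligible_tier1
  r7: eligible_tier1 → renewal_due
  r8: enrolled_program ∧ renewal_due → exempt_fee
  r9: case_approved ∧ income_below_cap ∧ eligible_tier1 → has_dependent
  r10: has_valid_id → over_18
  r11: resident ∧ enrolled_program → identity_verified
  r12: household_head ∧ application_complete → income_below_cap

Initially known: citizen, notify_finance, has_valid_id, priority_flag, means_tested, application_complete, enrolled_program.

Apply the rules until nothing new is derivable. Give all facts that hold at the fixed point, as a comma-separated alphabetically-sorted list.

[1] r4 [means_tested → household_head]; r6 [enrolled_program ∧ citizen ∧ application_complete → eligible_tier1]; r10 [has_valid_id → over_18]. ⇒ new: household_head, eligible_tier1, over_18.
[2] r1 [over_18 → address_verified]; r7 [eligible_tier1 → renewal_due]; r12 [household_head ∧ application_complete → income_below_cap]. ⇒ new: address_verified, renewal_due, income_below_cap.
[3] r3 [address_verified ∧ application_complete → case_approved]; r8 [enrolled_program ∧ renewal_due → exempt_fee]. ⇒ new: case_approved, exempt_fee.
[4] r9 [case_approved ∧ income_below_cap ∧ eligible_tier1 → has_dependent]. ⇒ new: has_dependent.

address_verified, application_complete, case_approved, citizen, eligible_tier1, enrolled_program, exempt_fee, has_dependent, has_valid_id, household_head, income_below_cap, means_tested, notify_finance, over_18, priority_flag, renewal_due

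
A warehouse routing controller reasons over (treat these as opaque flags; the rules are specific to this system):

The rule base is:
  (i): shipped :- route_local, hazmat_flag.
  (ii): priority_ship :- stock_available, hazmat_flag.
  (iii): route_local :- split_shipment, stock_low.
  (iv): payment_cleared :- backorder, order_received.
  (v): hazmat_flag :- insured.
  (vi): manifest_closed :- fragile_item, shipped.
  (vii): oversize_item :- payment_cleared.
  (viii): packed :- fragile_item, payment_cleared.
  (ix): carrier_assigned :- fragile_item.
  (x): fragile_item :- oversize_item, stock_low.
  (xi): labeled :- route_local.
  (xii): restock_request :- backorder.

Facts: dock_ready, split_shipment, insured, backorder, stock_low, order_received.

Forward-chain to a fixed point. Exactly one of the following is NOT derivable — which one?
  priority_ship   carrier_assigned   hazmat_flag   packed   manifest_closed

Round 1 fires (iii), (iv), (v), (xii), giving route_local, payment_cleared, hazmat_flag, restock_request.
Round 2 fires (i), (vii), (xi), giving shipped, oversize_item, labeled.
Round 3 fires (x), giving fragile_item.
Round 4 fires (vi), (viii), (ix), giving manifest_closed, packed, carrier_assigned.
Derived: hazmat_flag (round 1), manifest_closed (round 4), packed (round 4), carrier_assigned (round 4). priority_ship never appears in any round.

priority_ship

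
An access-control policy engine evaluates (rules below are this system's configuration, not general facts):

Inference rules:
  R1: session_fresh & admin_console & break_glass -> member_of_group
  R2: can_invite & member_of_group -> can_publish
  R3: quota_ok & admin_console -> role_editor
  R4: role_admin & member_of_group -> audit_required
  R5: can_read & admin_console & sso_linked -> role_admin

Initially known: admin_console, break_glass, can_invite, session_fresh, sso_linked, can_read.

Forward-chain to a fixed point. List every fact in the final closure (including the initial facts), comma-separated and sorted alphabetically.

admin_console, audit_required, break_glass, can_invite, can_publish, can_read, member_of_group, role_admin, session_fresh, sso_linked

Round 1 — R1, R5, derive member_of_group, role_admin.
Round 2 — R2, R4, derive can_publish, audit_required.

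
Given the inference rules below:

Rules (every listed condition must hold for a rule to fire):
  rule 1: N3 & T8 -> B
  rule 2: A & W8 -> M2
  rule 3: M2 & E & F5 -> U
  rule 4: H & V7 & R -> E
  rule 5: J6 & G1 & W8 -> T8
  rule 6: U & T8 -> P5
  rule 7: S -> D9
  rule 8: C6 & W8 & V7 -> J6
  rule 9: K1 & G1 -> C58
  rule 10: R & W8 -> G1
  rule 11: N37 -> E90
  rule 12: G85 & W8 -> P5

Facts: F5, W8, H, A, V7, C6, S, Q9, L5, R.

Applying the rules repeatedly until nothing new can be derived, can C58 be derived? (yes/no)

Round 1 — rule 2, rule 4, rule 7, rule 8, rule 10, derive M2, E, D9, J6, G1.
Round 2 — rule 3, rule 5, derive U, T8.
Round 3 — rule 6, derive P5.
Fixed point reached. C58 is concluded only by rule 9; rule 9 needs K1 (never derived).

no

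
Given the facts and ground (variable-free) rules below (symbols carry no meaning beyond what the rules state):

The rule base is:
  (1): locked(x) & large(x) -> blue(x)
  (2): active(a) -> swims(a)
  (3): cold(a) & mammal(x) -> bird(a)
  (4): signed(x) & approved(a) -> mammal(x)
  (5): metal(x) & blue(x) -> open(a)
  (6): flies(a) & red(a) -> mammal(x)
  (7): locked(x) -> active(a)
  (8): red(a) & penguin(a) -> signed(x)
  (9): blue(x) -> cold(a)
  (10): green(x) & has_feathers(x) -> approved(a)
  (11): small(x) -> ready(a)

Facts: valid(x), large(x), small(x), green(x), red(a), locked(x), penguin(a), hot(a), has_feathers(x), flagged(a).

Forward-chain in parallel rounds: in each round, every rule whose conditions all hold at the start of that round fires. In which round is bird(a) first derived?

Round 1 fires (1), (7), (8), (10), (11), giving blue(x), active(a), signed(x), approved(a), ready(a).
Round 2 fires (2), (4), (9), giving swims(a), mammal(x), cold(a).
Round 3 fires (3), giving bird(a).
bird(a) first appears in round 3.

3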